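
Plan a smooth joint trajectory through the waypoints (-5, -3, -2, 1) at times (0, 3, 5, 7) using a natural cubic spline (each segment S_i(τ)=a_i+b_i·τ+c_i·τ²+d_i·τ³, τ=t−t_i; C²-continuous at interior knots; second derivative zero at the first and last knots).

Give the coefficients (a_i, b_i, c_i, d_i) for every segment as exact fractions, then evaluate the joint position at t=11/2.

Δ: Δ0=2/3, Δ1=1/2, Δ2=3/2
row 1: diag=10, rhs=-1; c'=1/5, d'=-1/10
row 2: denom=8−2·1/5=38/5; d'=(6−2·-1/10)/(38/5)=31/38
back: M2=31/38
back: M1=-1/10−1/5·31/38=-5/19
M: M0=0, M1=-5/19, M2=31/38, M3=0
seg 0: a=-5, c=M0/2=0, d=(M1−M0)/(6·3)=-5/342, b=Δ0−h0·(2M0+M1)/6=91/114
seg 1: a=-3, c=M1/2=-5/38, d=(M2−M1)/(6·2)=41/456, b=Δ1−h1·(2M1+M2)/6=23/57
seg 2: a=-2, c=M2/2=31/76, d=(M3−M2)/(6·2)=-31/456, b=Δ2−h2·(2M2+M3)/6=109/114
t_q=11/2 → seg 2, τ=1/2; S=-2+109/114·τ+31/76·τ²+-31/456·τ³=-1737/1216

  seg 0: a=-5 b=91/114 c=0 d=-5/342
  seg 1: a=-3 b=23/57 c=-5/38 d=41/456
  seg 2: a=-2 b=109/114 c=31/76 d=-31/456
S(11/2) = -1737/1216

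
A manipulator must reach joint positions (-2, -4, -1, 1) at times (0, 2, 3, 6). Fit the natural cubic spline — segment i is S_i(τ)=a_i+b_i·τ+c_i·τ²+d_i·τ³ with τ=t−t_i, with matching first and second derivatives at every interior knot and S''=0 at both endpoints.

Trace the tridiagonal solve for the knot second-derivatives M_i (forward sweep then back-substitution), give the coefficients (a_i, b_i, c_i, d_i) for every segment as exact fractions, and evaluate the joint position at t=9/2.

  seg 0: a=-2 b=-347/141 c=0 d=103/282
  seg 1: a=-4 b=271/141 c=103/47 d=-157/141
  seg 2: a=-1 b=418/141 c=-54/47 d=6/47
S(9/2) = 243/188

Δ: Δ0=-1, Δ1=3, Δ2=2/3
row 1: diag=6, rhs=24; c'=1/6, d'=4
row 2: denom=8−1·1/6=47/6; d'=(-14−1·4)/(47/6)=-108/47
back: M2=-108/47
back: M1=4−1/6·-108/47=206/47
M: M0=0, M1=206/47, M2=-108/47, M3=0
seg 0: a=-2, c=M0/2=0, d=(M1−M0)/(6·2)=103/282, b=Δ0−h0·(2M0+M1)/6=-347/141
seg 1: a=-4, c=M1/2=103/47, d=(M2−M1)/(6·1)=-157/141, b=Δ1−h1·(2M1+M2)/6=271/141
seg 2: a=-1, c=M2/2=-54/47, d=(M3−M2)/(6·3)=6/47, b=Δ2−h2·(2M2+M3)/6=418/141
t_q=9/2 → seg 2, τ=3/2; S=-1+418/141·τ+-54/47·τ²+6/47·τ³=243/188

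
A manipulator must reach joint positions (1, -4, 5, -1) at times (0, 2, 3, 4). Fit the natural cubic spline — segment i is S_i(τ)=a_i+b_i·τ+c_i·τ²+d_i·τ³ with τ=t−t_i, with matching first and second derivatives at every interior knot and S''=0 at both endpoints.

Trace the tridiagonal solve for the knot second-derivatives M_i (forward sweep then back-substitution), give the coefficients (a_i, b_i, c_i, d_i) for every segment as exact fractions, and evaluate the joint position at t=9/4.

Δ: Δ0=-5/2, Δ1=9, Δ2=-6
row 1: diag=6, rhs=69; c'=1/6, d'=23/2
row 2: denom=4−1·1/6=23/6; d'=(-90−1·23/2)/(23/6)=-609/23
back: M2=-609/23
back: M1=23/2−1/6·-609/23=366/23
M: M0=0, M1=366/23, M2=-609/23, M3=0
seg 0: a=1, c=M0/2=0, d=(M1−M0)/(6·2)=61/46, b=Δ0−h0·(2M0+M1)/6=-359/46
seg 1: a=-4, c=M1/2=183/23, d=(M2−M1)/(6·1)=-325/46, b=Δ1−h1·(2M1+M2)/6=373/46
seg 2: a=5, c=M2/2=-609/46, d=(M3−M2)/(6·1)=203/46, b=Δ2−h2·(2M2+M3)/6=65/23
t_q=9/4 → seg 1, τ=1/4; S=-4+373/46·τ+183/23·τ²+-325/46·τ³=-203/128

  seg 0: a=1 b=-359/46 c=0 d=61/46
  seg 1: a=-4 b=373/46 c=183/23 d=-325/46
  seg 2: a=5 b=65/23 c=-609/46 d=203/46
S(9/4) = -203/128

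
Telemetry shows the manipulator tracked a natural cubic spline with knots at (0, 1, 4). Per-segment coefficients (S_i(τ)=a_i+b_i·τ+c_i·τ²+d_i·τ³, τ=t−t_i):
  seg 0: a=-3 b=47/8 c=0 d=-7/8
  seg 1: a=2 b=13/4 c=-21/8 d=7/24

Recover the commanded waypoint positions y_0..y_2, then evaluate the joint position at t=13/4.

y_0=-3 y_1=2 y_2=-4
S(13/4) = -335/512

y_0 = S_0(0) = a_0 = -3
y_1 = S_1(0) = a_1 = 2
y_2 = S_1(3) = -4
t_q=13/4 is in segment 1 (τ=9/4); S_1(τ)=-335/512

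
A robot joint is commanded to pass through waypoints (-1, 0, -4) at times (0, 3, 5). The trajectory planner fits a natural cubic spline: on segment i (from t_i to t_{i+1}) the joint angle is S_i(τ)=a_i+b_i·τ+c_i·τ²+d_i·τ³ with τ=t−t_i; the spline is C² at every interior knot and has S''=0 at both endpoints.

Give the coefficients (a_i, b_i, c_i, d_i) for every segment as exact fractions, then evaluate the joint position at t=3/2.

  seg 0: a=-1 b=31/30 c=0 d=-7/90
  seg 1: a=0 b=-16/15 c=-7/10 d=7/60
S(3/2) = 23/80

Δ: Δ0=1/3, Δ1=-2
row 1: diag=10, rhs=-14; c'=1/5, d'=-7/5
back: M1=-7/5
M: M0=0, M1=-7/5, M2=0
seg 0: a=-1, c=M0/2=0, d=(M1−M0)/(6·3)=-7/90, b=Δ0−h0·(2M0+M1)/6=31/30
seg 1: a=0, c=M1/2=-7/10, d=(M2−M1)/(6·2)=7/60, b=Δ1−h1·(2M1+M2)/6=-16/15
t_q=3/2 → seg 0, τ=3/2; S=-1+31/30·τ+0·τ²+-7/90·τ³=23/80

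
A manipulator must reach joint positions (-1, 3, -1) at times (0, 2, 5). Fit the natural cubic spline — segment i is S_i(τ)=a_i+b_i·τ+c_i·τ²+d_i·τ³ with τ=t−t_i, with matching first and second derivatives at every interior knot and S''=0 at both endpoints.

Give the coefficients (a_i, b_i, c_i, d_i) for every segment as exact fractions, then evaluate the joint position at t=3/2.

  seg 0: a=-1 b=8/3 c=0 d=-1/6
  seg 1: a=3 b=2/3 c=-1 d=1/9
S(3/2) = 39/16

Δ: Δ0=2, Δ1=-4/3
row 1: diag=10, rhs=-20; c'=3/10, d'=-2
back: M1=-2
M: M0=0, M1=-2, M2=0
seg 0: a=-1, c=M0/2=0, d=(M1−M0)/(6·2)=-1/6, b=Δ0−h0·(2M0+M1)/6=8/3
seg 1: a=3, c=M1/2=-1, d=(M2−M1)/(6·3)=1/9, b=Δ1−h1·(2M1+M2)/6=2/3
t_q=3/2 → seg 0, τ=3/2; S=-1+8/3·τ+0·τ²+-1/6·τ³=39/16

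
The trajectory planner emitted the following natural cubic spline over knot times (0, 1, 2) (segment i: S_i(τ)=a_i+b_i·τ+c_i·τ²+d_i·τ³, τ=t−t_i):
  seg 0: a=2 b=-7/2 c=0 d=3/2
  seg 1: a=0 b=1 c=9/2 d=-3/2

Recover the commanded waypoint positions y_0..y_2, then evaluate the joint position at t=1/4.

y_0=2 y_1=0 y_2=4
S(1/4) = 147/128

y_0 = S_0(0) = a_0 = 2
y_1 = S_1(0) = a_1 = 0
y_2 = S_1(1) = 4
t_q=1/4 is in segment 0 (τ=1/4); S_0(τ)=147/128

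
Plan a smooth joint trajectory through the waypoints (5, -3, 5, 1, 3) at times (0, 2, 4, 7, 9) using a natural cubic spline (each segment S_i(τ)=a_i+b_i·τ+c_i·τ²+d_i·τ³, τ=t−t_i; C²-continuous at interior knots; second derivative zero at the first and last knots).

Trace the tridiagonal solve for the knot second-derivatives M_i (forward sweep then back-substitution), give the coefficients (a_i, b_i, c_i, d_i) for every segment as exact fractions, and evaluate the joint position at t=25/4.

Δ: Δ0=-4, Δ1=4, Δ2=-4/3, Δ3=1
row 1: diag=8, rhs=48; c'=1/4, d'=6
row 2: denom=10−2·1/4=19/2; d'=(-32−2·6)/(19/2)=-88/19
row 3: denom=10−3·6/19=172/19; d'=(14−3·-88/19)/(172/19)=265/86
back: M3=265/86
back: M2=-88/19−6/19·265/86=-241/43
back: M1=6−1/4·-241/43=1273/172
M: M0=0, M1=1273/172, M2=-241/43, M3=265/86, M4=0
seg 0: a=5, c=M0/2=0, d=(M1−M0)/(6·2)=1273/2064, b=Δ0−h0·(2M0+M1)/6=-3337/516
seg 1: a=-3, c=M1/2=1273/344, d=(M2−M1)/(6·2)=-2237/2064, b=Δ1−h1·(2M1+M2)/6=241/258
seg 2: a=5, c=M2/2=-241/86, d=(M3−M2)/(6·3)=83/172, b=Δ2−h2·(2M2+M3)/6=1409/516
seg 3: a=1, c=M3/2=265/172, d=(M4−M3)/(6·2)=-265/1032, b=Δ3−h3·(2M3+M4)/6=-136/129
t_q=25/4 → seg 2, τ=9/4; S=5+1409/516·τ+-241/86·τ²+83/172·τ³=27011/11008

  seg 0: a=5 b=-3337/516 c=0 d=1273/2064
  seg 1: a=-3 b=241/258 c=1273/344 d=-2237/2064
  seg 2: a=5 b=1409/516 c=-241/86 d=83/172
  seg 3: a=1 b=-136/129 c=265/172 d=-265/1032
S(25/4) = 27011/11008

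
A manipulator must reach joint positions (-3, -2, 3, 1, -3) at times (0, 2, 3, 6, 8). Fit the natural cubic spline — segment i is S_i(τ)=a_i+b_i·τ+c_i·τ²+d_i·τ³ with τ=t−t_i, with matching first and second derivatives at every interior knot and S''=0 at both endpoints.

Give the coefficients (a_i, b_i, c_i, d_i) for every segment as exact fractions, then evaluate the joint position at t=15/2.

  seg 0: a=-3 b=-1609/1248 c=0 d=2233/4992
  seg 1: a=-2 b=2545/624 c=2233/832 d=-4399/2496
  seg 2: a=3 b=10381/2496 c=-1083/416 d=191/576
  seg 3: a=1 b=-1565/624 c=317/832 d=-317/4992
S(15/2) = -28209/13312

Δ: Δ0=1/2, Δ1=5, Δ2=-2/3, Δ3=-2
row 1: diag=6, rhs=27; c'=1/6, d'=9/2
row 2: denom=8−1·1/6=47/6; d'=(-34−1·9/2)/(47/6)=-231/47
row 3: denom=10−3·18/47=416/47; d'=(-8−3·-231/47)/(416/47)=317/416
back: M3=317/416
back: M2=-231/47−18/47·317/416=-1083/208
back: M1=9/2−1/6·-1083/208=2233/416
M: M0=0, M1=2233/416, M2=-1083/208, M3=317/416, M4=0
seg 0: a=-3, c=M0/2=0, d=(M1−M0)/(6·2)=2233/4992, b=Δ0−h0·(2M0+M1)/6=-1609/1248
seg 1: a=-2, c=M1/2=2233/832, d=(M2−M1)/(6·1)=-4399/2496, b=Δ1−h1·(2M1+M2)/6=2545/624
seg 2: a=3, c=M2/2=-1083/416, d=(M3−M2)/(6·3)=191/576, b=Δ2−h2·(2M2+M3)/6=10381/2496
seg 3: a=1, c=M3/2=317/832, d=(M4−M3)/(6·2)=-317/4992, b=Δ3−h3·(2M3+M4)/6=-1565/624
t_q=15/2 → seg 3, τ=3/2; S=1+-1565/624·τ+317/832·τ²+-317/4992·τ³=-28209/13312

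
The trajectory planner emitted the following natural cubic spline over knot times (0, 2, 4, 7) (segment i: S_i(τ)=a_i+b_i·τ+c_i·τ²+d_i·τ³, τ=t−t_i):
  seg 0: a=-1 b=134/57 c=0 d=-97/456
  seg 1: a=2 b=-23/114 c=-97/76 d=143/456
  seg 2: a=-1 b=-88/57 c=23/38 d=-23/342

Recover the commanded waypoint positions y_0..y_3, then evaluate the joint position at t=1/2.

y_0 = S_0(0) = a_0 = -1
y_1 = S_1(0) = a_1 = 2
y_2 = S_2(0) = a_2 = -1
y_3 = S_2(3) = -2
t_q=1/2 is in segment 0 (τ=1/2); S_0(τ)=181/1216

y_0=-1 y_1=2 y_2=-1 y_3=-2
S(1/2) = 181/1216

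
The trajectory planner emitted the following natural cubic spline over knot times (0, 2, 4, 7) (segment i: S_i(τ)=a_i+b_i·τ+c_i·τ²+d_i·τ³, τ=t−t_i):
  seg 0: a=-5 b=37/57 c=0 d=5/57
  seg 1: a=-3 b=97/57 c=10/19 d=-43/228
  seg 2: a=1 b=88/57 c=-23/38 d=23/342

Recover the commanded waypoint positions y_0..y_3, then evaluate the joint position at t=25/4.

y_0=-5 y_1=-3 y_2=1 y_3=2
S(25/4) = 5291/2432

y_0 = S_0(0) = a_0 = -5
y_1 = S_1(0) = a_1 = -3
y_2 = S_2(0) = a_2 = 1
y_3 = S_2(3) = 2
t_q=25/4 is in segment 2 (τ=9/4); S_2(τ)=5291/2432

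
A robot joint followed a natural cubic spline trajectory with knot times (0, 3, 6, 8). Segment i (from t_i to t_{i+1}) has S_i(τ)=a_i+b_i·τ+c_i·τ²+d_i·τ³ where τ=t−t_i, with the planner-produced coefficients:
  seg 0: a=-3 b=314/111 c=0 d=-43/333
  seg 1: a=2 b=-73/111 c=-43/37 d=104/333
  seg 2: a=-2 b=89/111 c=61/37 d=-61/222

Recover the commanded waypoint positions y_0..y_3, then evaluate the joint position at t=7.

y_0 = S_0(0) = a_0 = -3
y_1 = S_1(0) = a_1 = 2
y_2 = S_2(0) = a_2 = -2
y_3 = S_2(2) = 4
t_q=7 is in segment 2 (τ=1); S_2(τ)=13/74

y_0=-3 y_1=2 y_2=-2 y_3=4
S(7) = 13/74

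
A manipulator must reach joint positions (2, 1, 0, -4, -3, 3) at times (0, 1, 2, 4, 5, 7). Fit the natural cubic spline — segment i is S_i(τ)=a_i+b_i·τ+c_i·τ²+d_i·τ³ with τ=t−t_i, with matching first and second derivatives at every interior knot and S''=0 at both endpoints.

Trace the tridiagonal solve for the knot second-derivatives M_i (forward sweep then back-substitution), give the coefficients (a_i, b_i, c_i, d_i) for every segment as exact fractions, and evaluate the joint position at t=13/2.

  seg 0: a=2 b=-776/709 c=0 d=67/709
  seg 1: a=1 b=-575/709 c=201/709 d=-335/709
  seg 2: a=0 b=-1178/709 c=-804/709 d=342/709
  seg 3: a=-4 b=-290/709 c=1248/709 d=-249/709
  seg 4: a=-3 b=1459/709 c=501/709 d=-167/1418
S(13/2) = 14511/11344

Δ: Δ0=-1, Δ1=-1, Δ2=-2, Δ3=1, Δ4=3
row 1: diag=4, rhs=0; c'=1/4, d'=0
row 2: denom=6−1·1/4=23/4; d'=(-6−1·0)/(23/4)=-24/23
row 3: denom=6−2·8/23=122/23; d'=(18−2·-24/23)/(122/23)=231/61
row 4: denom=6−1·23/122=709/122; d'=(12−1·231/61)/(709/122)=1002/709
back: M4=1002/709
back: M3=231/61−23/122·1002/709=2496/709
back: M2=-24/23−8/23·2496/709=-1608/709
back: M1=0−1/4·-1608/709=402/709
M: M0=0, M1=402/709, M2=-1608/709, M3=2496/709, M4=1002/709, M5=0
seg 0: a=2, c=M0/2=0, d=(M1−M0)/(6·1)=67/709, b=Δ0−h0·(2M0+M1)/6=-776/709
seg 1: a=1, c=M1/2=201/709, d=(M2−M1)/(6·1)=-335/709, b=Δ1−h1·(2M1+M2)/6=-575/709
seg 2: a=0, c=M2/2=-804/709, d=(M3−M2)/(6·2)=342/709, b=Δ2−h2·(2M2+M3)/6=-1178/709
seg 3: a=-4, c=M3/2=1248/709, d=(M4−M3)/(6·1)=-249/709, b=Δ3−h3·(2M3+M4)/6=-290/709
seg 4: a=-3, c=M4/2=501/709, d=(M5−M4)/(6·2)=-167/1418, b=Δ4−h4·(2M4+M5)/6=1459/709
t_q=13/2 → seg 4, τ=3/2; S=-3+1459/709·τ+501/709·τ²+-167/1418·τ³=14511/11344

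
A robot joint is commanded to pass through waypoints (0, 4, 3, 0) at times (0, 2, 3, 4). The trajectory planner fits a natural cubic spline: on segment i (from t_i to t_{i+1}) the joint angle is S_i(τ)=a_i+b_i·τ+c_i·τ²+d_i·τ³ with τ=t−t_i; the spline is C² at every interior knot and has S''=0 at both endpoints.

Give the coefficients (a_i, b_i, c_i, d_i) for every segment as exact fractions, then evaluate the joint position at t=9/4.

Δ: Δ0=2, Δ1=-1, Δ2=-3
row 1: diag=6, rhs=-18; c'=1/6, d'=-3
row 2: denom=4−1·1/6=23/6; d'=(-12−1·-3)/(23/6)=-54/23
back: M2=-54/23
back: M1=-3−1/6·-54/23=-60/23
M: M0=0, M1=-60/23, M2=-54/23, M3=0
seg 0: a=0, c=M0/2=0, d=(M1−M0)/(6·2)=-5/23, b=Δ0−h0·(2M0+M1)/6=66/23
seg 1: a=4, c=M1/2=-30/23, d=(M2−M1)/(6·1)=1/23, b=Δ1−h1·(2M1+M2)/6=6/23
seg 2: a=3, c=M2/2=-27/23, d=(M3−M2)/(6·1)=9/23, b=Δ2−h2·(2M2+M3)/6=-51/23
t_q=9/4 → seg 1, τ=1/4; S=4+6/23·τ+-30/23·τ²+1/23·τ³=255/64

  seg 0: a=0 b=66/23 c=0 d=-5/23
  seg 1: a=4 b=6/23 c=-30/23 d=1/23
  seg 2: a=3 b=-51/23 c=-27/23 d=9/23
S(9/4) = 255/64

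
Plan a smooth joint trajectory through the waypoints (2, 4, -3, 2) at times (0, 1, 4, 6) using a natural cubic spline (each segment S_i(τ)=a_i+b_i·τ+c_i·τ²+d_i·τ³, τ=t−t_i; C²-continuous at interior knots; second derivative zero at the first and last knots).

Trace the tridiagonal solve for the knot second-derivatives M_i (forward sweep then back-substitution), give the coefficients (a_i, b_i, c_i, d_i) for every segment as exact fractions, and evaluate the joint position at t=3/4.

  seg 0: a=2 b=1199/426 c=0 d=-347/426
  seg 1: a=4 b=79/213 c=-347/142 d=73/142
  seg 2: a=-3 b=-175/426 c=155/71 d=-155/426
S(3/4) = 34237/9088

Δ: Δ0=2, Δ1=-7/3, Δ2=5/2
row 1: diag=8, rhs=-26; c'=3/8, d'=-13/4
row 2: denom=10−3·3/8=71/8; d'=(29−3·-13/4)/(71/8)=310/71
back: M2=310/71
back: M1=-13/4−3/8·310/71=-347/71
M: M0=0, M1=-347/71, M2=310/71, M3=0
seg 0: a=2, c=M0/2=0, d=(M1−M0)/(6·1)=-347/426, b=Δ0−h0·(2M0+M1)/6=1199/426
seg 1: a=4, c=M1/2=-347/142, d=(M2−M1)/(6·3)=73/142, b=Δ1−h1·(2M1+M2)/6=79/213
seg 2: a=-3, c=M2/2=155/71, d=(M3−M2)/(6·2)=-155/426, b=Δ2−h2·(2M2+M3)/6=-175/426
t_q=3/4 → seg 0, τ=3/4; S=2+1199/426·τ+0·τ²+-347/426·τ³=34237/9088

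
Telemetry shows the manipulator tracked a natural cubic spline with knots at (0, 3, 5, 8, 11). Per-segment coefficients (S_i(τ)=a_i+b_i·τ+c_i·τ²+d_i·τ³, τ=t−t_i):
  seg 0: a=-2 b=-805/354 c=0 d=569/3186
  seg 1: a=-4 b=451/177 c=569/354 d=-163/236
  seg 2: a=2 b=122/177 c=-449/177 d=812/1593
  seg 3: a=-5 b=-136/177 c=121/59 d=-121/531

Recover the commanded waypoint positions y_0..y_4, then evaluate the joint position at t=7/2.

y_0=-2 y_1=-4 y_2=2 y_3=-5 y_4=5
S(7/2) = -4551/1888

y_0 = S_0(0) = a_0 = -2
y_1 = S_1(0) = a_1 = -4
y_2 = S_2(0) = a_2 = 2
y_3 = S_3(0) = a_3 = -5
y_4 = S_3(3) = 5
t_q=7/2 is in segment 1 (τ=1/2); S_1(τ)=-4551/1888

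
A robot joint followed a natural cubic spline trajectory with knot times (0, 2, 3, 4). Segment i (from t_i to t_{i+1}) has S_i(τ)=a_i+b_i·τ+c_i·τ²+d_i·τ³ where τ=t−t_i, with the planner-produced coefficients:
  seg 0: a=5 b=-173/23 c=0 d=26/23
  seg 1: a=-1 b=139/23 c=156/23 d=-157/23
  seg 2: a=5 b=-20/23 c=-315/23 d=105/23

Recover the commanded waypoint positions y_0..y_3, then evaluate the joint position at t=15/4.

y_0=5 y_1=-1 y_2=5 y_3=-5
S(15/4) = -2105/1472

y_0 = S_0(0) = a_0 = 5
y_1 = S_1(0) = a_1 = -1
y_2 = S_2(0) = a_2 = 5
y_3 = S_2(1) = -5
t_q=15/4 is in segment 2 (τ=3/4); S_2(τ)=-2105/1472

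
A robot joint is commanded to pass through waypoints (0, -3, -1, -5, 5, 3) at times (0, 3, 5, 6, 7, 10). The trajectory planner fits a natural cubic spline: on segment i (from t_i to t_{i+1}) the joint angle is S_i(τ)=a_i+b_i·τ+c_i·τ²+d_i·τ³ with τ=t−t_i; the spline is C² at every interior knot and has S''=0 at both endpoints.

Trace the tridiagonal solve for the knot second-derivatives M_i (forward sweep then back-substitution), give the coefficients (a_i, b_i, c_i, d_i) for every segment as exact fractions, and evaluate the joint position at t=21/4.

Δ: Δ0=-1, Δ1=1, Δ2=-4, Δ3=10, Δ4=-2/3
row 1: diag=10, rhs=12; c'=1/5, d'=6/5
row 2: denom=6−2·1/5=28/5; d'=(-30−2·6/5)/(28/5)=-81/14
row 3: denom=4−1·5/28=107/28; d'=(84−1·-81/14)/(107/28)=2514/107
row 4: denom=8−1·28/107=828/107; d'=(-64−1·2514/107)/(828/107)=-4681/414
back: M4=-4681/414
back: M3=2514/107−28/107·-4681/414=5476/207
back: M2=-81/14−5/28·5476/207=-4351/414
back: M1=6/5−1/5·-4351/414=1367/414
M: M0=0, M1=1367/414, M2=-4351/414, M3=5476/207, M4=-4681/414, M5=0
seg 0: a=0, c=M0/2=0, d=(M1−M0)/(6·3)=1367/7452, b=Δ0−h0·(2M0+M1)/6=-2195/828
seg 1: a=-3, c=M1/2=1367/828, d=(M2−M1)/(6·2)=-953/828, b=Δ1−h1·(2M1+M2)/6=953/414
seg 2: a=-1, c=M2/2=-4351/828, d=(M3−M2)/(6·1)=5101/828, b=Δ2−h2·(2M2+M3)/6=-677/138
seg 3: a=-5, c=M3/2=2738/207, d=(M4−M3)/(6·1)=-579/92, b=Δ3−h3·(2M3+M4)/6=2539/828
seg 4: a=5, c=M4/2=-4681/828, d=(M5−M4)/(6·3)=4681/7452, b=Δ4−h4·(2M4+M5)/6=4405/414
t_q=21/4 → seg 2, τ=1/4; S=-1+-677/138·τ+-4351/828·τ²+5101/828·τ³=-43429/17664

  seg 0: a=0 b=-2195/828 c=0 d=1367/7452
  seg 1: a=-3 b=953/414 c=1367/828 d=-953/828
  seg 2: a=-1 b=-677/138 c=-4351/828 d=5101/828
  seg 3: a=-5 b=2539/828 c=2738/207 d=-579/92
  seg 4: a=5 b=4405/414 c=-4681/828 d=4681/7452
S(21/4) = -43429/17664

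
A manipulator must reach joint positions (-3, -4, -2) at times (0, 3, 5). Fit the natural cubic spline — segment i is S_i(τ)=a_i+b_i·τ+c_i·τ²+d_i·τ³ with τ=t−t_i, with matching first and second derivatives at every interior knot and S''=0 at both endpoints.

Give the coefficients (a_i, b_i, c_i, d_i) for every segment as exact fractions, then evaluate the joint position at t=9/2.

  seg 0: a=-3 b=-11/15 c=0 d=2/45
  seg 1: a=-4 b=7/15 c=2/5 d=-1/15
S(9/2) = -21/8

Δ: Δ0=-1/3, Δ1=1
row 1: diag=10, rhs=8; c'=1/5, d'=4/5
back: M1=4/5
M: M0=0, M1=4/5, M2=0
seg 0: a=-3, c=M0/2=0, d=(M1−M0)/(6·3)=2/45, b=Δ0−h0·(2M0+M1)/6=-11/15
seg 1: a=-4, c=M1/2=2/5, d=(M2−M1)/(6·2)=-1/15, b=Δ1−h1·(2M1+M2)/6=7/15
t_q=9/2 → seg 1, τ=3/2; S=-4+7/15·τ+2/5·τ²+-1/15·τ³=-21/8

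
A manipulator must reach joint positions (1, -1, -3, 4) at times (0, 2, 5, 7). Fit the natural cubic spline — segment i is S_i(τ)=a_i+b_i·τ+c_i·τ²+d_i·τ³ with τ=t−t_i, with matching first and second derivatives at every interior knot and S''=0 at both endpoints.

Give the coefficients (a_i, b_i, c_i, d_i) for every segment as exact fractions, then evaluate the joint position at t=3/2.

Δ: Δ0=-1, Δ1=-2/3, Δ2=7/2
row 1: diag=10, rhs=2; c'=3/10, d'=1/5
row 2: denom=10−3·3/10=91/10; d'=(25−3·1/5)/(91/10)=244/91
back: M2=244/91
back: M1=1/5−3/10·244/91=-55/91
M: M0=0, M1=-55/91, M2=244/91, M3=0
seg 0: a=1, c=M0/2=0, d=(M1−M0)/(6·2)=-55/1092, b=Δ0−h0·(2M0+M1)/6=-218/273
seg 1: a=-1, c=M1/2=-55/182, d=(M2−M1)/(6·3)=23/126, b=Δ1−h1·(2M1+M2)/6=-383/273
seg 2: a=-3, c=M2/2=122/91, d=(M3−M2)/(6·2)=-61/273, b=Δ2−h2·(2M2+M3)/6=935/546
t_q=3/2 → seg 0, τ=3/2; S=1+-218/273·τ+0·τ²+-55/1092·τ³=-153/416

  seg 0: a=1 b=-218/273 c=0 d=-55/1092
  seg 1: a=-1 b=-383/273 c=-55/182 d=23/126
  seg 2: a=-3 b=935/546 c=122/91 d=-61/273
S(3/2) = -153/416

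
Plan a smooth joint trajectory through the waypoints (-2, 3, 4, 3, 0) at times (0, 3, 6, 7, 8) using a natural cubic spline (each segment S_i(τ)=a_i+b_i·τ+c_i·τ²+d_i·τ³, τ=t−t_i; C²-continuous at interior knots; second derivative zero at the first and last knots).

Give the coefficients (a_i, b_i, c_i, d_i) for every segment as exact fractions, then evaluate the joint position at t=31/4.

Δ: Δ0=5/3, Δ1=1/3, Δ2=-1, Δ3=-3
row 1: diag=12, rhs=-8; c'=1/4, d'=-2/3
row 2: denom=8−3·1/4=29/4; d'=(-8−3·-2/3)/(29/4)=-24/29
row 3: denom=4−1·4/29=112/29; d'=(-12−1·-24/29)/(112/29)=-81/28
back: M3=-81/28
back: M2=-24/29−4/29·-81/28=-3/7
back: M1=-2/3−1/4·-3/7=-47/84
M: M0=0, M1=-47/84, M2=-3/7, M3=-81/28, M4=0
seg 0: a=-2, c=M0/2=0, d=(M1−M0)/(6·3)=-47/1512, b=Δ0−h0·(2M0+M1)/6=109/56
seg 1: a=3, c=M1/2=-47/168, d=(M2−M1)/(6·3)=11/1512, b=Δ1−h1·(2M1+M2)/6=31/28
seg 2: a=4, c=M2/2=-3/14, d=(M3−M2)/(6·1)=-23/56, b=Δ2−h2·(2M2+M3)/6=-3/8
seg 3: a=3, c=M3/2=-81/56, d=(M4−M3)/(6·1)=27/56, b=Δ3−h3·(2M3+M4)/6=-57/28
t_q=31/4 → seg 3, τ=3/4; S=3+-57/28·τ+-81/56·τ²+27/56·τ³=3093/3584

  seg 0: a=-2 b=109/56 c=0 d=-47/1512
  seg 1: a=3 b=31/28 c=-47/168 d=11/1512
  seg 2: a=4 b=-3/8 c=-3/14 d=-23/56
  seg 3: a=3 b=-57/28 c=-81/56 d=27/56
S(31/4) = 3093/3584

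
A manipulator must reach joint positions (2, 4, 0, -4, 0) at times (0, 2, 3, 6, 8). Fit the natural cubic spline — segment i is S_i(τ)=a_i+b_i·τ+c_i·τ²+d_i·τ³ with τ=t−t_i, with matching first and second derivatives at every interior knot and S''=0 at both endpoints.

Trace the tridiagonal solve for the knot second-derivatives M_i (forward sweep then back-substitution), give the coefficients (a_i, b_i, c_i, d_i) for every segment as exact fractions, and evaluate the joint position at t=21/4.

Δ: Δ0=1, Δ1=-4, Δ2=-4/3, Δ3=2
row 1: diag=6, rhs=-30; c'=1/6, d'=-5
row 2: denom=8−1·1/6=47/6; d'=(16−1·-5)/(47/6)=126/47
row 3: denom=10−3·18/47=416/47; d'=(20−3·126/47)/(416/47)=281/208
back: M3=281/208
back: M2=126/47−18/47·281/208=225/104
back: M1=-5−1/6·225/104=-1115/208
M: M0=0, M1=-1115/208, M2=225/104, M3=281/208, M4=0
seg 0: a=2, c=M0/2=0, d=(M1−M0)/(6·2)=-1115/2496, b=Δ0−h0·(2M0+M1)/6=1739/624
seg 1: a=4, c=M1/2=-1115/416, d=(M2−M1)/(6·1)=1565/1248, b=Δ1−h1·(2M1+M2)/6=-803/312
seg 2: a=0, c=M2/2=225/208, d=(M3−M2)/(6·3)=-13/288, b=Δ2−h2·(2M2+M3)/6=-5207/1248
seg 3: a=-4, c=M3/2=281/416, d=(M4−M3)/(6·2)=-281/2496, b=Δ3−h3·(2M3+M4)/6=343/312
t_q=21/4 → seg 2, τ=9/4; S=0+-5207/1248·τ+225/208·τ²+-13/288·τ³=-117825/26624

  seg 0: a=2 b=1739/624 c=0 d=-1115/2496
  seg 1: a=4 b=-803/312 c=-1115/416 d=1565/1248
  seg 2: a=0 b=-5207/1248 c=225/208 d=-13/288
  seg 3: a=-4 b=343/312 c=281/416 d=-281/2496
S(21/4) = -117825/26624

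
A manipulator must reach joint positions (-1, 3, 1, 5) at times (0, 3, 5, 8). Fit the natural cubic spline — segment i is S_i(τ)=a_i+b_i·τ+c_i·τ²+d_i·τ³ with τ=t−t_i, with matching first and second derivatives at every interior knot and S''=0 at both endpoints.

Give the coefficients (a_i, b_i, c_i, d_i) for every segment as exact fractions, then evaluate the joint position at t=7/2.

Δ: Δ0=4/3, Δ1=-1, Δ2=4/3
row 1: diag=10, rhs=-14; c'=1/5, d'=-7/5
row 2: denom=10−2·1/5=48/5; d'=(14−2·-7/5)/(48/5)=7/4
back: M2=7/4
back: M1=-7/5−1/5·7/4=-7/4
M: M0=0, M1=-7/4, M2=7/4, M3=0
seg 0: a=-1, c=M0/2=0, d=(M1−M0)/(6·3)=-7/72, b=Δ0−h0·(2M0+M1)/6=53/24
seg 1: a=3, c=M1/2=-7/8, d=(M2−M1)/(6·2)=7/24, b=Δ1−h1·(2M1+M2)/6=-5/12
seg 2: a=1, c=M2/2=7/8, d=(M3−M2)/(6·3)=-7/72, b=Δ2−h2·(2M2+M3)/6=-5/12
t_q=7/2 → seg 1, τ=1/2; S=3+-5/12·τ+-7/8·τ²+7/24·τ³=167/64

  seg 0: a=-1 b=53/24 c=0 d=-7/72
  seg 1: a=3 b=-5/12 c=-7/8 d=7/24
  seg 2: a=1 b=-5/12 c=7/8 d=-7/72
S(7/2) = 167/64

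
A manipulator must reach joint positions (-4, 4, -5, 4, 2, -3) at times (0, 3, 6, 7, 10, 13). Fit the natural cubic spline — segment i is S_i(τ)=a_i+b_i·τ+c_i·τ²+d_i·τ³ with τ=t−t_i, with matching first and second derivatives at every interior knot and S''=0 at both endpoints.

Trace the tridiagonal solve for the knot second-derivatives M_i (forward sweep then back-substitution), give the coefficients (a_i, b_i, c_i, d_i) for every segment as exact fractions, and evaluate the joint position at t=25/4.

Δ: Δ0=8/3, Δ1=-3, Δ2=9, Δ3=-2/3, Δ4=-5/3
row 1: diag=12, rhs=-34; c'=1/4, d'=-17/6
row 2: denom=8−3·1/4=29/4; d'=(72−3·-17/6)/(29/4)=322/29
row 3: denom=8−1·4/29=228/29; d'=(-58−1·322/29)/(228/29)=-167/19
row 4: denom=12−3·29/76=825/76; d'=(-6−3·-167/19)/(825/76)=516/275
back: M4=516/275
back: M3=-167/19−29/76·516/275=-2614/275
back: M2=322/29−4/29·-2614/275=3414/275
back: M1=-17/6−1/4·3414/275=-4898/825
M: M0=0, M1=-4898/825, M2=3414/275, M3=-2614/275, M4=516/275, M5=0
seg 0: a=-4, c=M0/2=0, d=(M1−M0)/(6·3)=-2449/7425, b=Δ0−h0·(2M0+M1)/6=4649/825
seg 1: a=4, c=M1/2=-2449/825, d=(M2−M1)/(6·3)=1514/1485, b=Δ1−h1·(2M1+M2)/6=-2698/825
seg 2: a=-5, c=M2/2=1707/275, d=(M3−M2)/(6·1)=-274/75, b=Δ2−h2·(2M2+M3)/6=5318/825
seg 3: a=4, c=M3/2=-1307/275, d=(M4−M3)/(6·3)=313/495, b=Δ3−h3·(2M3+M4)/6=6518/825
seg 4: a=2, c=M4/2=258/275, d=(M5−M4)/(6·3)=-86/825, b=Δ4−h4·(2M4+M5)/6=-2923/825
t_q=25/4 → seg 2, τ=1/4; S=-5+5318/825·τ+1707/275·τ²+-274/75·τ³=-26907/8800

  seg 0: a=-4 b=4649/825 c=0 d=-2449/7425
  seg 1: a=4 b=-2698/825 c=-2449/825 d=1514/1485
  seg 2: a=-5 b=5318/825 c=1707/275 d=-274/75
  seg 3: a=4 b=6518/825 c=-1307/275 d=313/495
  seg 4: a=2 b=-2923/825 c=258/275 d=-86/825
S(25/4) = -26907/8800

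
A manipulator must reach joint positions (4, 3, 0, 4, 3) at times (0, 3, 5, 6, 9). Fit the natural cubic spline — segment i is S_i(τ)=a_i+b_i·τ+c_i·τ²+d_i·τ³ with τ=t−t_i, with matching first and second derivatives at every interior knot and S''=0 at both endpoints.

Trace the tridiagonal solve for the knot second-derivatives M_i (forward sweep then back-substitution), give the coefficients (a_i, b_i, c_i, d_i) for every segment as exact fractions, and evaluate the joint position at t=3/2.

  seg 0: a=4 b=617/876 c=0 d=-101/876
  seg 1: a=3 b=-1055/438 c=-303/292 d=1307/1752
  seg 2: a=0 b=524/219 c=251/73 d=-401/219
  seg 3: a=4 b=827/219 c=-150/73 d=50/219
S(3/2) = 10903/2336

Δ: Δ0=-1/3, Δ1=-3/2, Δ2=4, Δ3=-1/3
row 1: diag=10, rhs=-7; c'=1/5, d'=-7/10
row 2: denom=6−2·1/5=28/5; d'=(33−2·-7/10)/(28/5)=43/7
row 3: denom=8−1·5/28=219/28; d'=(-26−1·43/7)/(219/28)=-300/73
back: M3=-300/73
back: M2=43/7−5/28·-300/73=502/73
back: M1=-7/10−1/5·502/73=-303/146
M: M0=0, M1=-303/146, M2=502/73, M3=-300/73, M4=0
seg 0: a=4, c=M0/2=0, d=(M1−M0)/(6·3)=-101/876, b=Δ0−h0·(2M0+M1)/6=617/876
seg 1: a=3, c=M1/2=-303/292, d=(M2−M1)/(6·2)=1307/1752, b=Δ1−h1·(2M1+M2)/6=-1055/438
seg 2: a=0, c=M2/2=251/73, d=(M3−M2)/(6·1)=-401/219, b=Δ2−h2·(2M2+M3)/6=524/219
seg 3: a=4, c=M3/2=-150/73, d=(M4−M3)/(6·3)=50/219, b=Δ3−h3·(2M3+M4)/6=827/219
t_q=3/2 → seg 0, τ=3/2; S=4+617/876·τ+0·τ²+-101/876·τ³=10903/2336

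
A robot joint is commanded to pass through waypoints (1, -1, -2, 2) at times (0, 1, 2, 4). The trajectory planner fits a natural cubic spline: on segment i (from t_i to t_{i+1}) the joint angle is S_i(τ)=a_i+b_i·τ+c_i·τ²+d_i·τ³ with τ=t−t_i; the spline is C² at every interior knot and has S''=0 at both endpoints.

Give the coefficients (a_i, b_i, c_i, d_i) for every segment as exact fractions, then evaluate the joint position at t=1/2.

Δ: Δ0=-2, Δ1=-1, Δ2=2
row 1: diag=4, rhs=6; c'=1/4, d'=3/2
row 2: denom=6−1·1/4=23/4; d'=(18−1·3/2)/(23/4)=66/23
back: M2=66/23
back: M1=3/2−1/4·66/23=18/23
M: M0=0, M1=18/23, M2=66/23, M3=0
seg 0: a=1, c=M0/2=0, d=(M1−M0)/(6·1)=3/23, b=Δ0−h0·(2M0+M1)/6=-49/23
seg 1: a=-1, c=M1/2=9/23, d=(M2−M1)/(6·1)=8/23, b=Δ1−h1·(2M1+M2)/6=-40/23
seg 2: a=-2, c=M2/2=33/23, d=(M3−M2)/(6·2)=-11/46, b=Δ2−h2·(2M2+M3)/6=2/23
t_q=1/2 → seg 0, τ=1/2; S=1+-49/23·τ+0·τ²+3/23·τ³=-9/184

  seg 0: a=1 b=-49/23 c=0 d=3/23
  seg 1: a=-1 b=-40/23 c=9/23 d=8/23
  seg 2: a=-2 b=2/23 c=33/23 d=-11/46
S(1/2) = -9/184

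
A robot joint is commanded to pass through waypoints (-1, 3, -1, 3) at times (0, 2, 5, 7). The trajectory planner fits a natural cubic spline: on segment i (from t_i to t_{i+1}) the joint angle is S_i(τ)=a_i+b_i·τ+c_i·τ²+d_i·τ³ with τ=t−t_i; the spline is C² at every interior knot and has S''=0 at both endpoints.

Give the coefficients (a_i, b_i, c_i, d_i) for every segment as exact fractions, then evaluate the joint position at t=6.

  seg 0: a=-1 b=62/21 c=0 d=-5/21
  seg 1: a=3 b=2/21 c=-10/7 d=20/63
  seg 2: a=-1 b=2/21 c=10/7 d=-5/21
S(6) = 2/7

Δ: Δ0=2, Δ1=-4/3, Δ2=2
row 1: diag=10, rhs=-20; c'=3/10, d'=-2
row 2: denom=10−3·3/10=91/10; d'=(20−3·-2)/(91/10)=20/7
back: M2=20/7
back: M1=-2−3/10·20/7=-20/7
M: M0=0, M1=-20/7, M2=20/7, M3=0
seg 0: a=-1, c=M0/2=0, d=(M1−M0)/(6·2)=-5/21, b=Δ0−h0·(2M0+M1)/6=62/21
seg 1: a=3, c=M1/2=-10/7, d=(M2−M1)/(6·3)=20/63, b=Δ1−h1·(2M1+M2)/6=2/21
seg 2: a=-1, c=M2/2=10/7, d=(M3−M2)/(6·2)=-5/21, b=Δ2−h2·(2M2+M3)/6=2/21
t_q=6 → seg 2, τ=1; S=-1+2/21·τ+10/7·τ²+-5/21·τ³=2/7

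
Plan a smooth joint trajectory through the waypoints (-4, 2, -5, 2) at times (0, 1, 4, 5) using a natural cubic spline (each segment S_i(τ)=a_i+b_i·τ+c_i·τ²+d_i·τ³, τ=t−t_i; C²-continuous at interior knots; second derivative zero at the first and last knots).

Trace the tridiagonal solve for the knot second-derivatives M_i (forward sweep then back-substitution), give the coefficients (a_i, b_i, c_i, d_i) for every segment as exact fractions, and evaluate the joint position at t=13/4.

  seg 0: a=-4 b=1274/165 c=0 d=-284/165
  seg 1: a=2 b=422/165 c=-284/55 d=53/45
  seg 2: a=-5 b=557/165 c=299/55 d=-299/165
S(13/4) = -17497/3520

Δ: Δ0=6, Δ1=-7/3, Δ2=7
row 1: diag=8, rhs=-50; c'=3/8, d'=-25/4
row 2: denom=8−3·3/8=55/8; d'=(56−3·-25/4)/(55/8)=598/55
back: M2=598/55
back: M1=-25/4−3/8·598/55=-568/55
M: M0=0, M1=-568/55, M2=598/55, M3=0
seg 0: a=-4, c=M0/2=0, d=(M1−M0)/(6·1)=-284/165, b=Δ0−h0·(2M0+M1)/6=1274/165
seg 1: a=2, c=M1/2=-284/55, d=(M2−M1)/(6·3)=53/45, b=Δ1−h1·(2M1+M2)/6=422/165
seg 2: a=-5, c=M2/2=299/55, d=(M3−M2)/(6·1)=-299/165, b=Δ2−h2·(2M2+M3)/6=557/165
t_q=13/4 → seg 1, τ=9/4; S=2+422/165·τ+-284/55·τ²+53/45·τ³=-17497/3520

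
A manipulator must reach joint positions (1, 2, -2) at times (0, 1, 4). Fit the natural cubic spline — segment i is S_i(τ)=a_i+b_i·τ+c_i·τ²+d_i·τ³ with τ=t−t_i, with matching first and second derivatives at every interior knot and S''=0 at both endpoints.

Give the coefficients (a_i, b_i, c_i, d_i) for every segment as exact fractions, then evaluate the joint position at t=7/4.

  seg 0: a=1 b=31/24 c=0 d=-7/24
  seg 1: a=2 b=5/12 c=-7/8 d=7/72
S(7/4) = 953/512

Δ: Δ0=1, Δ1=-4/3
row 1: diag=8, rhs=-14; c'=3/8, d'=-7/4
back: M1=-7/4
M: M0=0, M1=-7/4, M2=0
seg 0: a=1, c=M0/2=0, d=(M1−M0)/(6·1)=-7/24, b=Δ0−h0·(2M0+M1)/6=31/24
seg 1: a=2, c=M1/2=-7/8, d=(M2−M1)/(6·3)=7/72, b=Δ1−h1·(2M1+M2)/6=5/12
t_q=7/4 → seg 1, τ=3/4; S=2+5/12·τ+-7/8·τ²+7/72·τ³=953/512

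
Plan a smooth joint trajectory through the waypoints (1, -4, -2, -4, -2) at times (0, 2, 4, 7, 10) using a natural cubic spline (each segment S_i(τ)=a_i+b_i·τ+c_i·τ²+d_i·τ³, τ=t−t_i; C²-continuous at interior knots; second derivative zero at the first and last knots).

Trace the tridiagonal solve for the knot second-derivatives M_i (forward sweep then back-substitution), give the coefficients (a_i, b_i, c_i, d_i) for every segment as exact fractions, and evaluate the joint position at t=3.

Δ: Δ0=-5/2, Δ1=1, Δ2=-2/3, Δ3=2/3
row 1: diag=8, rhs=21; c'=1/4, d'=21/8
row 2: denom=10−2·1/4=19/2; d'=(-10−2·21/8)/(19/2)=-61/38
row 3: denom=12−3·6/19=210/19; d'=(8−3·-61/38)/(210/19)=487/420
back: M3=487/420
back: M2=-61/38−6/19·487/420=-69/35
back: M1=21/8−1/4·-69/35=873/280
M: M0=0, M1=873/280, M2=-69/35, M3=487/420, M4=0
seg 0: a=1, c=M0/2=0, d=(M1−M0)/(6·2)=291/1120, b=Δ0−h0·(2M0+M1)/6=-991/280
seg 1: a=-4, c=M1/2=873/560, d=(M2−M1)/(6·2)=-95/224, b=Δ1−h1·(2M1+M2)/6=-59/140
seg 2: a=-2, c=M2/2=-69/70, d=(M3−M2)/(6·3)=263/1512, b=Δ2−h2·(2M2+M3)/6=29/40
seg 3: a=-4, c=M3/2=487/840, d=(M4−M3)/(6·3)=-487/7560, b=Δ3−h3·(2M3+M4)/6=-69/140
t_q=3 → seg 1, τ=1; S=-4+-59/140·τ+873/560·τ²+-95/224·τ³=-3681/1120

  seg 0: a=1 b=-991/280 c=0 d=291/1120
  seg 1: a=-4 b=-59/140 c=873/560 d=-95/224
  seg 2: a=-2 b=29/40 c=-69/70 d=263/1512
  seg 3: a=-4 b=-69/140 c=487/840 d=-487/7560
S(3) = -3681/1120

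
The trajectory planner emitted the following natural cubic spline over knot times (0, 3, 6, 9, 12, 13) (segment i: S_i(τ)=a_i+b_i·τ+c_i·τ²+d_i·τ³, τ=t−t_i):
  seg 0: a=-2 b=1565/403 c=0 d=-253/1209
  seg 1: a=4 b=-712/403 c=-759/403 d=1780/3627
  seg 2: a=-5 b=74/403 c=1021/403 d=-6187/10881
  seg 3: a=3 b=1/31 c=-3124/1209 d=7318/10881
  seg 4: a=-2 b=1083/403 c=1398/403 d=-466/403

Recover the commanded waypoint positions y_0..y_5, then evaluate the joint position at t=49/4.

y_0=-2 y_1=4 y_2=-5 y_3=3 y_4=-2 y_5=3
S(49/4) = -14565/12896

y_0 = S_0(0) = a_0 = -2
y_1 = S_1(0) = a_1 = 4
y_2 = S_2(0) = a_2 = -5
y_3 = S_3(0) = a_3 = 3
y_4 = S_4(0) = a_4 = -2
y_5 = S_4(1) = 3
t_q=49/4 is in segment 4 (τ=1/4); S_4(τ)=-14565/12896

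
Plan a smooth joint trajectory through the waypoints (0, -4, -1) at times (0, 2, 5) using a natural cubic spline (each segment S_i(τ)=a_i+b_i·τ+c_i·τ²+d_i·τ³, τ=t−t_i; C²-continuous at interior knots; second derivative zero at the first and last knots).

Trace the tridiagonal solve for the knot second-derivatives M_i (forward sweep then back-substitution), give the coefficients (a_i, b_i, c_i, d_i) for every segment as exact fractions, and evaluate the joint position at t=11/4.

Δ: Δ0=-2, Δ1=1
row 1: diag=10, rhs=18; c'=3/10, d'=9/5
back: M1=9/5
M: M0=0, M1=9/5, M2=0
seg 0: a=0, c=M0/2=0, d=(M1−M0)/(6·2)=3/20, b=Δ0−h0·(2M0+M1)/6=-13/5
seg 1: a=-4, c=M1/2=9/10, d=(M2−M1)/(6·3)=-1/10, b=Δ1−h1·(2M1+M2)/6=-4/5
t_q=11/4 → seg 1, τ=3/4; S=-4+-4/5·τ+9/10·τ²+-1/10·τ³=-2647/640

  seg 0: a=0 b=-13/5 c=0 d=3/20
  seg 1: a=-4 b=-4/5 c=9/10 d=-1/10
S(11/4) = -2647/640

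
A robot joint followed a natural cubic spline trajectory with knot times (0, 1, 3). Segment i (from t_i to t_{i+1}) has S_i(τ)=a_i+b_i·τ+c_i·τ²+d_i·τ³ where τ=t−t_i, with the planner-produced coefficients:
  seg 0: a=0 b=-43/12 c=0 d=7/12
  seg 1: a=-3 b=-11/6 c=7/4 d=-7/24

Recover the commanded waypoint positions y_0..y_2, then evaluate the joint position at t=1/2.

y_0 = S_0(0) = a_0 = 0
y_1 = S_1(0) = a_1 = -3
y_2 = S_1(2) = -2
t_q=1/2 is in segment 0 (τ=1/2); S_0(τ)=-55/32

y_0=0 y_1=-3 y_2=-2
S(1/2) = -55/32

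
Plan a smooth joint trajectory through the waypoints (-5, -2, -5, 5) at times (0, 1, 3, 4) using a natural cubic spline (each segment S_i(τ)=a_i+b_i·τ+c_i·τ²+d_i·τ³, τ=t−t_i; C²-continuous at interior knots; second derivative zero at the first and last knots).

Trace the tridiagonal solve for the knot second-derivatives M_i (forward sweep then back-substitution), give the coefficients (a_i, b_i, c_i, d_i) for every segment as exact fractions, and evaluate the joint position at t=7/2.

  seg 0: a=-5 b=73/16 c=0 d=-25/16
  seg 1: a=-2 b=-1/8 c=-75/16 d=2
  seg 2: a=-5 b=41/8 c=117/16 d=-39/16
S(7/2) = -117/128

Δ: Δ0=3, Δ1=-3/2, Δ2=10
row 1: diag=6, rhs=-27; c'=1/3, d'=-9/2
row 2: denom=6−2·1/3=16/3; d'=(69−2·-9/2)/(16/3)=117/8
back: M2=117/8
back: M1=-9/2−1/3·117/8=-75/8
M: M0=0, M1=-75/8, M2=117/8, M3=0
seg 0: a=-5, c=M0/2=0, d=(M1−M0)/(6·1)=-25/16, b=Δ0−h0·(2M0+M1)/6=73/16
seg 1: a=-2, c=M1/2=-75/16, d=(M2−M1)/(6·2)=2, b=Δ1−h1·(2M1+M2)/6=-1/8
seg 2: a=-5, c=M2/2=117/16, d=(M3−M2)/(6·1)=-39/16, b=Δ2−h2·(2M2+M3)/6=41/8
t_q=7/2 → seg 2, τ=1/2; S=-5+41/8·τ+117/16·τ²+-39/16·τ³=-117/128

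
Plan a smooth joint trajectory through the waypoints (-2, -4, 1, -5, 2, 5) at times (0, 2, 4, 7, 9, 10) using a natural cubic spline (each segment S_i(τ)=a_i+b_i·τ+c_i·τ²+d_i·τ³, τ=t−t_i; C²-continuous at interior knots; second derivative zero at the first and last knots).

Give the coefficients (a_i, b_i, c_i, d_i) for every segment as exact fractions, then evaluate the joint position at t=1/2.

  seg 0: a=-2 b=-4391/1912 c=0 d=2479/7648
  seg 1: a=-4 b=1523/956 c=7437/3824 d=-5703/7648
  seg 2: a=1 b=811/1912 c=-1209/478 d=1097/1912
  seg 3: a=-5 b=707/956 c=5037/1912 d=-1199/1912
  seg 4: a=2 b=3587/956 c=-2157/1912 d=719/1912
S(1/2) = -190145/61184

Δ: Δ0=-1, Δ1=5/2, Δ2=-2, Δ3=7/2, Δ4=3
row 1: diag=8, rhs=21; c'=1/4, d'=21/8
row 2: denom=10−2·1/4=19/2; d'=(-27−2·21/8)/(19/2)=-129/38
row 3: denom=10−3·6/19=172/19; d'=(33−3·-129/38)/(172/19)=1641/344
row 4: denom=6−2·19/86=239/43; d'=(-3−2·1641/344)/(239/43)=-2157/956
back: M4=-2157/956
back: M3=1641/344−19/86·-2157/956=5037/956
back: M2=-129/38−6/19·5037/956=-1209/239
back: M1=21/8−1/4·-1209/239=7437/1912
M: M0=0, M1=7437/1912, M2=-1209/239, M3=5037/956, M4=-2157/956, M5=0
seg 0: a=-2, c=M0/2=0, d=(M1−M0)/(6·2)=2479/7648, b=Δ0−h0·(2M0+M1)/6=-4391/1912
seg 1: a=-4, c=M1/2=7437/3824, d=(M2−M1)/(6·2)=-5703/7648, b=Δ1−h1·(2M1+M2)/6=1523/956
seg 2: a=1, c=M2/2=-1209/478, d=(M3−M2)/(6·3)=1097/1912, b=Δ2−h2·(2M2+M3)/6=811/1912
seg 3: a=-5, c=M3/2=5037/1912, d=(M4−M3)/(6·2)=-1199/1912, b=Δ3−h3·(2M3+M4)/6=707/956
seg 4: a=2, c=M4/2=-2157/1912, d=(M5−M4)/(6·1)=719/1912, b=Δ4−h4·(2M4+M5)/6=3587/956
t_q=1/2 → seg 0, τ=1/2; S=-2+-4391/1912·τ+0·τ²+2479/7648·τ³=-190145/61184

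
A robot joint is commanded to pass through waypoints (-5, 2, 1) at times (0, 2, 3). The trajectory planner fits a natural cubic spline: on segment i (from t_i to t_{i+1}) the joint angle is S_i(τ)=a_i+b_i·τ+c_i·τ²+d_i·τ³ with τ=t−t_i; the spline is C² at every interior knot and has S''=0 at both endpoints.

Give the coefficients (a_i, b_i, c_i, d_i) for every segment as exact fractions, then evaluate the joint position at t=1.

Δ: Δ0=7/2, Δ1=-1
row 1: diag=6, rhs=-27; c'=1/6, d'=-9/2
back: M1=-9/2
M: M0=0, M1=-9/2, M2=0
seg 0: a=-5, c=M0/2=0, d=(M1−M0)/(6·2)=-3/8, b=Δ0−h0·(2M0+M1)/6=5
seg 1: a=2, c=M1/2=-9/4, d=(M2−M1)/(6·1)=3/4, b=Δ1−h1·(2M1+M2)/6=1/2
t_q=1 → seg 0, τ=1; S=-5+5·τ+0·τ²+-3/8·τ³=-3/8

  seg 0: a=-5 b=5 c=0 d=-3/8
  seg 1: a=2 b=1/2 c=-9/4 d=3/4
S(1) = -3/8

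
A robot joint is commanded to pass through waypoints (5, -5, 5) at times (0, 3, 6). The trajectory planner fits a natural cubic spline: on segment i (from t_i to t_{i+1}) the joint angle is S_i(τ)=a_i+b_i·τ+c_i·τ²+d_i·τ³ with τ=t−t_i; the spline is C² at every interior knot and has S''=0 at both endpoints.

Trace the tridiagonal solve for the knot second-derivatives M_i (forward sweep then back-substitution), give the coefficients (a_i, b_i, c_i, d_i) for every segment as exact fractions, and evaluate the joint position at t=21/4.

Δ: Δ0=-10/3, Δ1=10/3
row 1: diag=12, rhs=40; c'=1/4, d'=10/3
back: M1=10/3
M: M0=0, M1=10/3, M2=0
seg 0: a=5, c=M0/2=0, d=(M1−M0)/(6·3)=5/27, b=Δ0−h0·(2M0+M1)/6=-5
seg 1: a=-5, c=M1/2=5/3, d=(M2−M1)/(6·3)=-5/27, b=Δ1−h1·(2M1+M2)/6=0
t_q=21/4 → seg 1, τ=9/4; S=-5+0·τ+5/3·τ²+-5/27·τ³=85/64

  seg 0: a=5 b=-5 c=0 d=5/27
  seg 1: a=-5 b=0 c=5/3 d=-5/27
S(21/4) = 85/64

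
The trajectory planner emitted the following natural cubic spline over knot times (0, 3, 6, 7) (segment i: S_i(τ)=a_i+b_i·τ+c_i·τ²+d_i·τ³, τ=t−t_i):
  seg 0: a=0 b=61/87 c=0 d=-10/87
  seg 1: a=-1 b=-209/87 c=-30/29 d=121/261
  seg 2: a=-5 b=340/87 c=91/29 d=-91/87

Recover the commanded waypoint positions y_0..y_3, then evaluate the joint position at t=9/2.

y_0 = S_0(0) = a_0 = 0
y_1 = S_1(0) = a_1 = -1
y_2 = S_2(0) = a_2 = -5
y_3 = S_2(1) = 1
t_q=9/2 is in segment 1 (τ=3/2); S_1(τ)=-1245/232

y_0=0 y_1=-1 y_2=-5 y_3=1
S(9/2) = -1245/232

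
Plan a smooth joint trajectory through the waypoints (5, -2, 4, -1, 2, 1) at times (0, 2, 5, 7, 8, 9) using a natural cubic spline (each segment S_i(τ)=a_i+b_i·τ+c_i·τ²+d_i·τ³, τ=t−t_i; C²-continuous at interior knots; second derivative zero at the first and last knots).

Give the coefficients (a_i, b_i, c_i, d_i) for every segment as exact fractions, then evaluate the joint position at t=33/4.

Δ: Δ0=-7/2, Δ1=2, Δ2=-5/2, Δ3=3, Δ4=-1
row 1: diag=10, rhs=33; c'=3/10, d'=33/10
row 2: denom=10−3·3/10=91/10; d'=(-27−3·33/10)/(91/10)=-369/91
row 3: denom=6−2·20/91=506/91; d'=(33−2·-369/91)/(506/91)=3741/506
row 4: denom=4−1·91/506=1933/506; d'=(-24−1·3741/506)/(1933/506)=-15885/1933
back: M4=-15885/1933
back: M3=3741/506−91/506·-15885/1933=17148/1933
back: M2=-369/91−20/91·17148/1933=-11607/1933
back: M1=33/10−3/10·-11607/1933=9861/1933
M: M0=0, M1=9861/1933, M2=-11607/1933, M3=17148/1933, M4=-15885/1933, M5=0
seg 0: a=5, c=M0/2=0, d=(M1−M0)/(6·2)=3287/7732, b=Δ0−h0·(2M0+M1)/6=-20105/3866
seg 1: a=-2, c=M1/2=9861/3866, d=(M2−M1)/(6·3)=-3578/5799, b=Δ1−h1·(2M1+M2)/6=-383/3866
seg 2: a=4, c=M2/2=-11607/3866, d=(M3−M2)/(6·2)=9585/7732, b=Δ2−h2·(2M2+M3)/6=-5621/3866
seg 3: a=-1, c=M3/2=8574/1933, d=(M4−M3)/(6·1)=-11011/3866, b=Δ3−h3·(2M3+M4)/6=5461/3866
seg 4: a=2, c=M4/2=-15885/3866, d=(M5−M4)/(6·1)=5295/3866, b=Δ4−h4·(2M4+M5)/6=3362/1933
t_q=33/4 → seg 4, τ=1/4; S=2+3362/1933·τ+-15885/3866·τ²+5295/3866·τ³=544187/247424

  seg 0: a=5 b=-20105/3866 c=0 d=3287/7732
  seg 1: a=-2 b=-383/3866 c=9861/3866 d=-3578/5799
  seg 2: a=4 b=-5621/3866 c=-11607/3866 d=9585/7732
  seg 3: a=-1 b=5461/3866 c=8574/1933 d=-11011/3866
  seg 4: a=2 b=3362/1933 c=-15885/3866 d=5295/3866
S(33/4) = 544187/247424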